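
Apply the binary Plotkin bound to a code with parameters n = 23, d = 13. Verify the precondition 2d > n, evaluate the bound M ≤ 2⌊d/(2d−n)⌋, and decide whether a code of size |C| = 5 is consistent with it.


Plotkin bound M ≤ 8; given |C| = 5 ≤ bound (satisfied).

Check applicability: 2d = 26, n = 23.
2d − n = 3 > 0, so Plotkin applies.
Compute d/(2d−n) = 13/3 ≈ 4.3333.
⌊d/(2d−n)⌋ = 4.
Plotkin bound: M ≤ 2·4 = 8.
Given |C| = 5, check: satisfied.
This |C| is below the Plotkin bound.


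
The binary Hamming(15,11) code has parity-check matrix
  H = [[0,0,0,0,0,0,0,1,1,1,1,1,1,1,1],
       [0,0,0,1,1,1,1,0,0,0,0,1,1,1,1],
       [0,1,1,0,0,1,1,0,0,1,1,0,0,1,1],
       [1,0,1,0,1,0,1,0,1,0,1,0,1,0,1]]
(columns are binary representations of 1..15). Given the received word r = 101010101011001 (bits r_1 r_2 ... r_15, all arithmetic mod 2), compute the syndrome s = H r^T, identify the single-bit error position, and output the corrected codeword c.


s = (0, 0, 0, 1)^T, error position = 1, corrected codeword c = 001010101011001

Compute s = H r^T mod 2 one row at a time:
  s_1 = 0 + 1 + 0 + 1 + 1 + 0 + 0 + 1 = 4 ≡ 0 (mod 2).
  s_2 = 0 + 1 + 0 + 1 + 1 + 0 + 0 + 1 = 4 ≡ 0 (mod 2).
  s_3 = 0 + 1 + 0 + 1 + 0 + 1 + 0 + 1 = 4 ≡ 0 (mod 2).
  s_4 = 1 + 1 + 1 + 1 + 1 + 1 + 0 + 1 = 7 ≡ 1 (mod 2).
s = (0, 0, 0, 1)^T — this equals column 1 of H (binary 0001), so error is at position 1.
Correct: flip bit 1 of r = 101010101011001 to get c = 001010101011001.


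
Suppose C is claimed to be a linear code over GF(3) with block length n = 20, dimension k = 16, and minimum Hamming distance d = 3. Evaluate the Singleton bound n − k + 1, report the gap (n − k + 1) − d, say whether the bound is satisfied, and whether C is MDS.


Singleton RHS = n − k + 1 = 5, slack = 2, bound satisfied, not MDS.

Singleton bound: d ≤ n − k + 1.
Here n = 20, k = 16, so n − k + 1 = 5.
Given d = 3, check d ≤ 5: YES.
Slack = (n − k + 1) − d = 2.
The code is NOT MDS (slack = 2 > 0).
Description: the claimed parameters are [20, 16, 3]_3; such a code would be non-MDS.


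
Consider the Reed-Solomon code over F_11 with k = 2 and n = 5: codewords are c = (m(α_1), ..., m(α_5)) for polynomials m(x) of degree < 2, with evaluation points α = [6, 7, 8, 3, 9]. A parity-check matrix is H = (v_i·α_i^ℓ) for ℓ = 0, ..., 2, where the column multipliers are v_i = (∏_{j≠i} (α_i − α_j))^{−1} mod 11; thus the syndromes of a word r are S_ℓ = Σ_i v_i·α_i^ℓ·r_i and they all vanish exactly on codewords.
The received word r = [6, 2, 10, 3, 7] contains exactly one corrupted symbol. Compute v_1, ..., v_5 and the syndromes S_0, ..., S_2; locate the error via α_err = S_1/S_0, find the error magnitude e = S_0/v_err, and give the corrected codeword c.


S = (3, 7, 9), error at position 1, error magnitude e = 1, c = [5, 2, 10, 3, 7].

Step 1: column multipliers v_i = (∏_{j≠i}(α_i − α_j))^{−1} mod 11.
  i = 1 (α = 6): (6−7)(6−8)(6−3)(6−9) = (−1)·(−2)·3·(−3) = −18 ≡ 4, so v_1 = 4^{−1} = 3 (mod 11).
  i = 2 (α = 7): (7−6)(7−8)(7−3)(7−9) = 1·(−1)·4·(−2) = 8 ≡ 8, so v_2 = 8^{−1} = 7 (mod 11).
  i = 3 (α = 8): (8−6)(8−7)(8−3)(8−9) = 2·1·5·(−1) = −10 ≡ 1, so v_3 = 1^{−1} = 1 (mod 11).
  i = 4 (α = 3): (3−6)(3−7)(3−8)(3−9) = (−3)·(−4)·(−5)·(−6) = 360 ≡ 8, so v_4 = 8^{−1} = 7 (mod 11).
  i = 5 (α = 9): (9−6)(9−7)(9−8)(9−3) = 3·2·1·6 = 36 ≡ 3, so v_5 = 3^{−1} = 4 (mod 11).
  v = [3, 7, 1, 7, 4].
Step 2: syndromes of r = [6, 2, 10, 3, 7] (all sums mod 11).
  S_0 = Σ v_i r_i = 3·6 + 7·2 + 1·10 + 7·3 + 4·7 = 91 ≡ 3.
  S_1 = Σ v_i α_i r_i = 3·6·6 + 7·7·2 + 1·8·10 + 7·3·3 + 4·9·7 = 601 ≡ 7.
  α_i^2 mod 11 = [3, 5, 9, 9, 4].
  S_2 = Σ v_i α_i^2 r_i = 3·3·6 + 7·5·2 + 1·9·10 + 7·9·3 + 4·4·7 = 515 ≡ 9.
  S = (3, 7, 9) ≠ 0, so r is not a codeword (an error is present).
Step 3: locate the error. For a single error e at position i, S_ℓ = v_i·e·α_i^ℓ, so α_err = S_1/S_0.
  S_0^{−1} = 3^{−1} = 4 (mod 11), so α_err = 7·4 = 28 ≡ 6 = α_1. Error position i = 1.
  Consistency check: S_2/S_1 = 9·8 = 72 ≡ 6 = α_err ✓ (single-error assumption holds).
Step 4: error magnitude e = S_0/v_1 = S_0·∏_{j≠1}(α_1 − α_j) = 3·4 = 12 ≡ 1 (mod 11).
Step 5: correct position 1: c_1 = r_1 − e = 6 − 1 ≡ 5 (mod 11). Hence c = [5, 2, 10, 3, 7].
  Check: interpolating c through the α_i gives m(x) = 1 + 8·x (degree < 2) with m(α_i) = c_i for every i, so c is indeed a codeword.


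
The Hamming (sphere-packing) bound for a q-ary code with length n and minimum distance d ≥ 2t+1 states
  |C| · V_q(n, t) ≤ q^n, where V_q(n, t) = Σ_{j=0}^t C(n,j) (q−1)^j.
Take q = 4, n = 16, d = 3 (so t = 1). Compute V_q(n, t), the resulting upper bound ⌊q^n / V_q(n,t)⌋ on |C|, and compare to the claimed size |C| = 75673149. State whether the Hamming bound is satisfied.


V_q(n, t) = 49, q^n = 4294967296, Hamming bound = 87652393, |C| = 75673149 ≤ bound (satisfied).

Step 1: Compute V_q(n, t) = Σ_{j=0}^1 C(n, j) (q−1)^j.
  j = 0: C(16,0)·(3)^0 = 1·1 = 1.
  j = 1: C(16,1)·(3)^1 = 16·3 = 48.
  V_q(n, t) = 1 + 48 = 49.
Step 2: q^n = 4^16 = 4294967296.
Step 3: Hamming bound ⌊q^n / V_q(n,t)⌋ = ⌊4294967296/49⌋ = 87652393.
Step 4: Compare |C| = 75673149 to 87652393: satisfied.
The claimed |C| lies below the Hamming bound.


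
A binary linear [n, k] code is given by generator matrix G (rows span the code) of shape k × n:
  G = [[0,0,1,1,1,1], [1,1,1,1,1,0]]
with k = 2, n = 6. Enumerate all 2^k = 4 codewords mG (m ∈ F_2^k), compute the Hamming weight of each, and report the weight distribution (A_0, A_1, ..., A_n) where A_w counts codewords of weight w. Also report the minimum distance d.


Weight distribution: A_0 = 1, A_3 = 1, A_4 = 1, A_5 = 1. Minimum distance d = 3.

Enumerate all 2^2 = 4 messages m ∈ F_2^2.
For each, compute codeword c = mG in F_2^6, then tally its weight.
  m = 00 → c = 000000, weight = 0.
  m = 10 → c = 001111, weight = 4.
  m = 01 → c = 111110, weight = 5.
  m = 11 → c = 110001, weight = 3.
Tally weights:
  weight 0: 1 codewords.
  weight 3: 1 codewords.
  weight 4: 1 codewords.
  weight 5: 1 codewords.
Minimum distance d = smallest w > 0 with A_w > 0 = 3.
Sanity: Σ A_w = 4 = 2^2 = 4 ✓.


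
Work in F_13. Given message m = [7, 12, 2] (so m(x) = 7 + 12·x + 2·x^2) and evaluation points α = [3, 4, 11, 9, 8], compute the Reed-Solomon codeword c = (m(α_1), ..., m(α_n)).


c = [9, 9, 4, 4, 10]

Message polynomial: m(x) = 7 + 12·x + 2·x^2 (mod 13).
For each evaluation point α_i, compute m(α_i) mod 13:
  α_1 = 3: Horner steps 2 → 5 → 9, so m(3) = 9.
  α_2 = 4: Horner steps 2 → 7 → 9, so m(4) = 9.
  α_3 = 11: Horner steps 2 → 8 → 4, so m(11) = 4.
  α_4 = 9: Horner steps 2 → 4 → 4, so m(9) = 4.
  α_5 = 8: Horner steps 2 → 2 → 10, so m(8) = 10.
Codeword c = [9, 9, 4, 4, 10] ∈ F_13^5.


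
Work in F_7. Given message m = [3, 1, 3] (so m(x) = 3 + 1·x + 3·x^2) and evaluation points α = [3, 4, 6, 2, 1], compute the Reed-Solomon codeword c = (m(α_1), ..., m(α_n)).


c = [5, 6, 5, 3, 0]

Message polynomial: m(x) = 3 + 1·x + 3·x^2 (mod 7).
For each evaluation point α_i, compute m(α_i) mod 7:
  α_1 = 3: Horner steps 3 → 3 → 5, so m(3) = 5.
  α_2 = 4: Horner steps 3 → 6 → 6, so m(4) = 6.
  α_3 = 6: Horner steps 3 → 5 → 5, so m(6) = 5.
  α_4 = 2: Horner steps 3 → 0 → 3, so m(2) = 3.
  α_5 = 1: Horner steps 3 → 4 → 0, so m(1) = 0.
Codeword c = [5, 6, 5, 3, 0] ∈ F_7^5.


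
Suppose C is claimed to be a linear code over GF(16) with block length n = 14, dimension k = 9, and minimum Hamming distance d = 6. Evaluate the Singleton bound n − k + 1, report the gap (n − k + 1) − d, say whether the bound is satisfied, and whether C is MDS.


Singleton RHS = n − k + 1 = 6, slack = 0, bound satisfied, MDS.

Singleton bound: d ≤ n − k + 1.
Here n = 14, k = 9, so n − k + 1 = 6.
Given d = 6, check d ≤ 6: YES.
Slack = (n − k + 1) − d = 0.
The code is MDS (slack = 0).
Description: the claimed parameters are [14, 9, 6]_16; such a code would be MDS (meets Singleton bound).


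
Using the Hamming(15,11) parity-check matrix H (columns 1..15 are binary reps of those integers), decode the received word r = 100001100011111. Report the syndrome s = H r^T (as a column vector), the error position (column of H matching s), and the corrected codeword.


s = (1, 0, 1, 1)^T, error position = 11, corrected codeword c = 100001100001111

Compute s = H r^T mod 2 one row at a time:
  s_1 = 0 + 0 + 0 + 1 + 1 + 1 + 1 + 1 = 5 ≡ 1 (mod 2).
  s_2 = 0 + 0 + 1 + 1 + 1 + 1 + 1 + 1 = 6 ≡ 0 (mod 2).
  s_3 = 0 + 0 + 1 + 1 + 0 + 1 + 1 + 1 = 5 ≡ 1 (mod 2).
  s_4 = 1 + 0 + 0 + 1 + 0 + 1 + 1 + 1 = 5 ≡ 1 (mod 2).
s = (1, 0, 1, 1)^T — this equals column 11 of H (binary 1011), so error is at position 11.
Correct: flip bit 11 of r = 100001100011111 to get c = 100001100001111.


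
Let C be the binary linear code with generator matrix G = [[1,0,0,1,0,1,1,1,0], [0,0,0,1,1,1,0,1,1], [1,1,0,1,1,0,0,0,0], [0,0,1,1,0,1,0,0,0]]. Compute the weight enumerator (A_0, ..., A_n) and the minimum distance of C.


Weight distribution: A_0 = 1, A_3 = 1, A_4 = 5, A_5 = 6, A_6 = 2, A_7 = 1. Minimum distance d = 3.

Enumerate all 2^4 = 16 messages m ∈ F_2^4.
For each, compute codeword c = mG in F_2^9, then tally its weight.
  m = 0000 → c = 000000000, weight = 0.
  m = 1000 → c = 100101110, weight = 5.
  m = 0100 → c = 000111011, weight = 5.
  m = 1100 → c = 100010101, weight = 4.
  m = 0010 → c = 110110000, weight = 4.
  m = 1010 → c = 010011110, weight = 5.
  m = 0110 → c = 110001011, weight = 5.
  m = 1110 → c = 010100101, weight = 4.
  m = 0001 → c = 001101000, weight = 3.
  m = 1001 → c = 101000110, weight = 4.
  m = 0101 → c = 001010011, weight = 4.
  m = 1101 → c = 101111101, weight = 7.
  m = 0011 → c = 111011000, weight = 5.
  m = 1011 → c = 011110110, weight = 6.
  m = 0111 → c = 111100011, weight = 6.
  m = 1111 → c = 011001101, weight = 5.
Tally weights:
  weight 0: 1 codewords.
  weight 3: 1 codewords.
  weight 4: 5 codewords.
  weight 5: 6 codewords.
  weight 6: 2 codewords.
  weight 7: 1 codewords.
Minimum distance d = smallest w > 0 with A_w > 0 = 3.
Sanity: Σ A_w = 16 = 2^4 = 16 ✓.


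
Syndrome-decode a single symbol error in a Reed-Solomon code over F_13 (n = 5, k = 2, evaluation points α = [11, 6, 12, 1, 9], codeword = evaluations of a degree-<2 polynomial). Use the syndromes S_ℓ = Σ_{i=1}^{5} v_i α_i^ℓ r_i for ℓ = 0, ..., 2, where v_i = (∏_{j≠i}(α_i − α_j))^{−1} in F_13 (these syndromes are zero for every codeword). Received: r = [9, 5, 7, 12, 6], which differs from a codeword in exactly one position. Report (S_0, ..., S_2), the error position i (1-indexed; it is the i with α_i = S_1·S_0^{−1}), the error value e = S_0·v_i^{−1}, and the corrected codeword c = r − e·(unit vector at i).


S = (6, 1, 11), error at position 1, error magnitude e = 11, c = [11, 5, 7, 12, 6].

Step 1: column multipliers v_i = (∏_{j≠i}(α_i − α_j))^{−1} mod 13.
  i = 1 (α = 11): (11−6)(11−12)(11−1)(11−9) = 5·(−1)·10·2 = −100 ≡ 4, so v_1 = 4^{−1} = 10 (mod 13).
  i = 2 (α = 6): (6−11)(6−12)(6−1)(6−9) = (−5)·(−6)·5·(−3) = −450 ≡ 5, so v_2 = 5^{−1} = 8 (mod 13).
  i = 3 (α = 12): (12−11)(12−6)(12−1)(12−9) = 1·6·11·3 = 198 ≡ 3, so v_3 = 3^{−1} = 9 (mod 13).
  i = 4 (α = 1): (1−11)(1−6)(1−12)(1−9) = (−10)·(−5)·(−11)·(−8) = 4400 ≡ 6, so v_4 = 6^{−1} = 11 (mod 13).
  i = 5 (α = 9): (9−11)(9−6)(9−12)(9−1) = (−2)·3·(−3)·8 = 144 ≡ 1, so v_5 = 1^{−1} = 1 (mod 13).
  v = [10, 8, 9, 11, 1].
Step 2: syndromes of r = [9, 5, 7, 12, 6] (all sums mod 13).
  S_0 = Σ v_i r_i = 10·9 + 8·5 + 9·7 + 11·12 + 1·6 = 331 ≡ 6.
  S_1 = Σ v_i α_i r_i = 10·11·9 + 8·6·5 + 9·12·7 + 11·1·12 + 1·9·6 = 2172 ≡ 1.
  α_i^2 mod 13 = [4, 10, 1, 1, 3].
  S_2 = Σ v_i α_i^2 r_i = 10·4·9 + 8·10·5 + 9·1·7 + 11·1·12 + 1·3·6 = 973 ≡ 11.
  S = (6, 1, 11) ≠ 0, so r is not a codeword (an error is present).
Step 3: locate the error. For a single error e at position i, S_ℓ = v_i·e·α_i^ℓ, so α_err = S_1/S_0.
  S_0^{−1} = 6^{−1} = 11 (mod 13), so α_err = 1·11 = 11 ≡ 11 = α_1. Error position i = 1.
  Consistency check: S_2/S_1 = 11·1 = 11 ≡ 11 = α_err ✓ (single-error assumption holds).
Step 4: error magnitude e = S_0/v_1 = S_0·∏_{j≠1}(α_1 − α_j) = 6·4 = 24 ≡ 11 (mod 13).
Step 5: correct position 1: c_1 = r_1 − e = 9 − 11 ≡ 11 (mod 13). Hence c = [11, 5, 7, 12, 6].
  Check: interpolating c through the α_i gives m(x) = 3 + 9·x (degree < 2) with m(α_i) = c_i for every i, so c is indeed a codeword.


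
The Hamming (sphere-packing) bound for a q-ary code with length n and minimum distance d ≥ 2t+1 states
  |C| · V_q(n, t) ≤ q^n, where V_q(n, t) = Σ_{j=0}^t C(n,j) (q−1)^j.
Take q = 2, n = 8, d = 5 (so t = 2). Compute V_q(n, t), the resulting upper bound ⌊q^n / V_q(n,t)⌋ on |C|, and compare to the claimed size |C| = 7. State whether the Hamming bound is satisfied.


V_q(n, t) = 37, q^n = 256, Hamming bound = 6, |C| = 7 > bound (violated).

Step 1: Compute V_q(n, t) = Σ_{j=0}^2 C(n, j) (q−1)^j.
  j = 0: C(8,0)·(1)^0 = 1·1 = 1.
  j = 1: C(8,1)·(1)^1 = 8·1 = 8.
  j = 2: C(8,2)·(1)^2 = 28·1 = 28.
  V_q(n, t) = 1 + 8 + 28 = 37.
Step 2: q^n = 2^8 = 256.
Step 3: Hamming bound ⌊q^n / V_q(n,t)⌋ = ⌊256/37⌋ = 6.
Step 4: Compare |C| = 7 to 6: violated.
The claimed |C| lies above the Hamming bound, so no 2-ary code of length 8 with d ≥ 5 can have 7 codewords.


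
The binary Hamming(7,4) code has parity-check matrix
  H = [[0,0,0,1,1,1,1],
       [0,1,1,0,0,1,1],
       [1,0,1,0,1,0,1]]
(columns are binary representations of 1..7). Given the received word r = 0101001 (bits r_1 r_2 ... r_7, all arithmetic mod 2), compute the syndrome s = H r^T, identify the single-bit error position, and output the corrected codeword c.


s = (0, 0, 1)^T, error position = 1, corrected codeword c = 1101001

Compute s = H r^T mod 2 one row at a time:
  s_1 = 1 + 0 + 0 + 1 = 2 ≡ 0 (mod 2).
  s_2 = 1 + 0 + 0 + 1 = 2 ≡ 0 (mod 2).
  s_3 = 0 + 0 + 0 + 1 = 1 ≡ 1 (mod 2).
s = (0, 0, 1)^T — this equals column 1 of H (binary 001), so error is at position 1.
Correct: flip bit 1 of r = 0101001 to get c = 1101001.


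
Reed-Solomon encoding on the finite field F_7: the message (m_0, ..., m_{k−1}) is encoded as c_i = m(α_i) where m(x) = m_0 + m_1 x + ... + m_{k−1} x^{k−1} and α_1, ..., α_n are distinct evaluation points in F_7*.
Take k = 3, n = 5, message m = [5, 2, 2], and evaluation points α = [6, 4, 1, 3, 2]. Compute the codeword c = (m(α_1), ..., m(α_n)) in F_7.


c = [5, 3, 2, 1, 3]

Message polynomial: m(x) = 5 + 2·x + 2·x^2 (mod 7).
For each evaluation point α_i, compute m(α_i) mod 7:
  α_1 = 6: Horner steps 2 → 0 → 5, so m(6) = 5.
  α_2 = 4: Horner steps 2 → 3 → 3, so m(4) = 3.
  α_3 = 1: Horner steps 2 → 4 → 2, so m(1) = 2.
  α_4 = 3: Horner steps 2 → 1 → 1, so m(3) = 1.
  α_5 = 2: Horner steps 2 → 6 → 3, so m(2) = 3.
Codeword c = [5, 3, 2, 1, 3] ∈ F_7^5.


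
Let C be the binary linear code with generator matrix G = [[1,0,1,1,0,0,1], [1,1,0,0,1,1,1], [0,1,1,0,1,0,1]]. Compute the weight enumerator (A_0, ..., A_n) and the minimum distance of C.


Weight distribution: A_0 = 1, A_3 = 2, A_4 = 3, A_5 = 2. Minimum distance d = 3.

Enumerate all 2^3 = 8 messages m ∈ F_2^3.
For each, compute codeword c = mG in F_2^7, then tally its weight.
  m = 000 → c = 0000000, weight = 0.
  m = 100 → c = 1011001, weight = 4.
  m = 010 → c = 1100111, weight = 5.
  m = 110 → c = 0111110, weight = 5.
  m = 001 → c = 0110101, weight = 4.
  m = 101 → c = 1101100, weight = 4.
  m = 011 → c = 1010010, weight = 3.
  m = 111 → c = 0001011, weight = 3.
Tally weights:
  weight 0: 1 codewords.
  weight 3: 2 codewords.
  weight 4: 3 codewords.
  weight 5: 2 codewords.
Minimum distance d = smallest w > 0 with A_w > 0 = 3.
Sanity: Σ A_w = 8 = 2^3 = 8 ✓.


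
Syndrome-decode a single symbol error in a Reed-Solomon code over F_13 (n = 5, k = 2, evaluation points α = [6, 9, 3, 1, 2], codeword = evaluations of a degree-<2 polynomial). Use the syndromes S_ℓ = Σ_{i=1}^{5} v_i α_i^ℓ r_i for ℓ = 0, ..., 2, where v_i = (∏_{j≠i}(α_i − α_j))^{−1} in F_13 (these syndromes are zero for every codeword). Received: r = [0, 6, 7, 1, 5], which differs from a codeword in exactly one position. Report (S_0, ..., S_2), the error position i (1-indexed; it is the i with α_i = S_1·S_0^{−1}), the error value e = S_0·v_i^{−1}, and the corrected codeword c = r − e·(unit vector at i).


S = (12, 12, 12), error at position 4, error magnitude e = 11, c = [0, 6, 7, 3, 5].

Step 1: column multipliers v_i = (∏_{j≠i}(α_i − α_j))^{−1} mod 13.
  i = 1 (α = 6): (6−9)(6−3)(6−1)(6−2) = (−3)·3·5·4 = −180 ≡ 2, so v_1 = 2^{−1} = 7 (mod 13).
  i = 2 (α = 9): (9−6)(9−3)(9−1)(9−2) = 3·6·8·7 = 1008 ≡ 7, so v_2 = 7^{−1} = 2 (mod 13).
  i = 3 (α = 3): (3−6)(3−9)(3−1)(3−2) = (−3)·(−6)·2·1 = 36 ≡ 10, so v_3 = 10^{−1} = 4 (mod 13).
  i = 4 (α = 1): (1−6)(1−9)(1−3)(1−2) = (−5)·(−8)·(−2)·(−1) = 80 ≡ 2, so v_4 = 2^{−1} = 7 (mod 13).
  i = 5 (α = 2): (2−6)(2−9)(2−3)(2−1) = (−4)·(−7)·(−1)·1 = −28 ≡ 11, so v_5 = 11^{−1} = 6 (mod 13).
  v = [7, 2, 4, 7, 6].
Step 2: syndromes of r = [0, 6, 7, 1, 5] (all sums mod 13).
  S_0 = Σ v_i r_i = 7·0 + 2·6 + 4·7 + 7·1 + 6·5 = 77 ≡ 12.
  S_1 = Σ v_i α_i r_i = 7·6·0 + 2·9·6 + 4·3·7 + 7·1·1 + 6·2·5 = 259 ≡ 12.
  α_i^2 mod 13 = [10, 3, 9, 1, 4].
  S_2 = Σ v_i α_i^2 r_i = 7·10·0 + 2·3·6 + 4·9·7 + 7·1·1 + 6·4·5 = 415 ≡ 12.
  S = (12, 12, 12) ≠ 0, so r is not a codeword (an error is present).
Step 3: locate the error. For a single error e at position i, S_ℓ = v_i·e·α_i^ℓ, so α_err = S_1/S_0.
  S_0^{−1} = 12^{−1} = 12 (mod 13), so α_err = 12·12 = 144 ≡ 1 = α_4. Error position i = 4.
  Consistency check: S_2/S_1 = 12·12 = 144 ≡ 1 = α_err ✓ (single-error assumption holds).
Step 4: error magnitude e = S_0/v_4 = S_0·∏_{j≠4}(α_4 − α_j) = 12·2 = 24 ≡ 11 (mod 13).
Step 5: correct position 4: c_4 = r_4 − e = 1 − 11 ≡ 3 (mod 13). Hence c = [0, 6, 7, 3, 5].
  Check: interpolating c through the α_i gives m(x) = 1 + 2·x (degree < 2) with m(α_i) = c_i for every i, so c is indeed a codeword.


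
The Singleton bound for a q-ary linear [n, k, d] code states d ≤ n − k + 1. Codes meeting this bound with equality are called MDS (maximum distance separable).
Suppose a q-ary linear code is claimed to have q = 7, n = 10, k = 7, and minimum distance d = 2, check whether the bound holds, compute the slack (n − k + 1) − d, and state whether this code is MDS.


Singleton RHS = n − k + 1 = 4, slack = 2, bound satisfied, not MDS.

Singleton bound: d ≤ n − k + 1.
Here n = 10, k = 7, so n − k + 1 = 4.
Given d = 2, check d ≤ 4: YES.
Slack = (n − k + 1) − d = 2.
The code is NOT MDS (slack = 2 > 0).
Description: the claimed parameters are [10, 7, 2]_7; such a code would be non-MDS.


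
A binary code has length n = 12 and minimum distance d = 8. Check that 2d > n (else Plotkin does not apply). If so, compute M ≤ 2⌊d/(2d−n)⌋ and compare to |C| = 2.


Plotkin bound M ≤ 4; given |C| = 2 ≤ bound (satisfied).

Check applicability: 2d = 16, n = 12.
2d − n = 4 > 0, so Plotkin applies.
Compute d/(2d−n) = 8/4 ≈ 2.0000.
⌊d/(2d−n)⌋ = 2.
Plotkin bound: M ≤ 2·2 = 4.
Given |C| = 2, check: satisfied.
This |C| is below the Plotkin bound.


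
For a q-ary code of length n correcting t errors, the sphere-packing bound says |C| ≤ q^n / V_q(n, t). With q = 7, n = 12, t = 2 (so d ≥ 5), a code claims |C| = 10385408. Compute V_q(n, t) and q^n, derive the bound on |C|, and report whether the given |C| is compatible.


V_q(n, t) = 2449, q^n = 13841287201, Hamming bound = 5651811, |C| = 10385408 > bound (violated).

Step 1: Compute V_q(n, t) = Σ_{j=0}^2 C(n, j) (q−1)^j.
  j = 0: C(12,0)·(6)^0 = 1·1 = 1.
  j = 1: C(12,1)·(6)^1 = 12·6 = 72.
  j = 2: C(12,2)·(6)^2 = 66·36 = 2376.
  V_q(n, t) = 1 + 72 + 2376 = 2449.
Step 2: q^n = 7^12 = 13841287201.
Step 3: Hamming bound ⌊q^n / V_q(n,t)⌋ = ⌊13841287201/2449⌋ = 5651811.
Step 4: Compare |C| = 10385408 to 5651811: violated.
The claimed |C| lies above the Hamming bound, so no 7-ary code of length 12 with d ≥ 5 can have 10385408 codewords.


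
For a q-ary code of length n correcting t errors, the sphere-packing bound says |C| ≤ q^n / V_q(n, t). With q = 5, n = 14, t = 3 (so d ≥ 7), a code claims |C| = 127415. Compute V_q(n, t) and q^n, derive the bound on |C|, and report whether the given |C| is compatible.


V_q(n, t) = 24809, q^n = 6103515625, Hamming bound = 246020, |C| = 127415 ≤ bound (satisfied).

Step 1: Compute V_q(n, t) = Σ_{j=0}^3 C(n, j) (q−1)^j.
  j = 0: C(14,0)·(4)^0 = 1·1 = 1.
  j = 1: C(14,1)·(4)^1 = 14·4 = 56.
  j = 2: C(14,2)·(4)^2 = 91·16 = 1456.
  j = 3: C(14,3)·(4)^3 = 364·64 = 23296.
  V_q(n, t) = 1 + 56 + 1456 + 23296 = 24809.
Step 2: q^n = 5^14 = 6103515625.
Step 3: Hamming bound ⌊q^n / V_q(n,t)⌋ = ⌊6103515625/24809⌋ = 246020.
Step 4: Compare |C| = 127415 to 246020: satisfied.
The claimed |C| lies below the Hamming bound.


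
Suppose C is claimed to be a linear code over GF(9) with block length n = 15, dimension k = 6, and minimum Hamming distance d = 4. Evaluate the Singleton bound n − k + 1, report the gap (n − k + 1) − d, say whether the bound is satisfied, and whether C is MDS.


Singleton RHS = n − k + 1 = 10, slack = 6, bound satisfied, not MDS.

Singleton bound: d ≤ n − k + 1.
Here n = 15, k = 6, so n − k + 1 = 10.
Given d = 4, check d ≤ 10: YES.
Slack = (n − k + 1) − d = 6.
The code is NOT MDS (slack = 6 > 0).
Description: the claimed parameters are [15, 6, 4]_9; such a code would be non-MDS.


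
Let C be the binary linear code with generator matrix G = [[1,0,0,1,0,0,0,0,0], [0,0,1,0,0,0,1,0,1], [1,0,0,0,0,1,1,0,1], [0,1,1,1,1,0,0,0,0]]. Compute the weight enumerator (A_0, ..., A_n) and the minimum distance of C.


Weight distribution: A_0 = 1, A_2 = 1, A_3 = 4, A_4 = 4, A_5 = 4, A_6 = 1, A_8 = 1. Minimum distance d = 2.

Enumerate all 2^4 = 16 messages m ∈ F_2^4.
For each, compute codeword c = mG in F_2^9, then tally its weight.
  m = 0000 → c = 000000000, weight = 0.
  m = 1000 → c = 100100000, weight = 2.
  m = 0100 → c = 001000101, weight = 3.
  m = 1100 → c = 101100101, weight = 5.
  m = 0010 → c = 100001101, weight = 4.
  m = 1010 → c = 000101101, weight = 4.
  m = 0110 → c = 101001000, weight = 3.
  m = 1110 → c = 001101000, weight = 3.
  m = 0001 → c = 011110000, weight = 4.
  m = 1001 → c = 111010000, weight = 4.
  m = 0101 → c = 010110101, weight = 5.
  m = 1101 → c = 110010101, weight = 5.
  m = 0011 → c = 111111101, weight = 8.
  m = 1011 → c = 011011101, weight = 6.
  m = 0111 → c = 110111000, weight = 5.
  m = 1111 → c = 010011000, weight = 3.
Tally weights:
  weight 0: 1 codewords.
  weight 2: 1 codewords.
  weight 3: 4 codewords.
  weight 4: 4 codewords.
  weight 5: 4 codewords.
  weight 6: 1 codewords.
  weight 8: 1 codewords.
Minimum distance d = smallest w > 0 with A_w > 0 = 2.
Sanity: Σ A_w = 16 = 2^4 = 16 ✓.


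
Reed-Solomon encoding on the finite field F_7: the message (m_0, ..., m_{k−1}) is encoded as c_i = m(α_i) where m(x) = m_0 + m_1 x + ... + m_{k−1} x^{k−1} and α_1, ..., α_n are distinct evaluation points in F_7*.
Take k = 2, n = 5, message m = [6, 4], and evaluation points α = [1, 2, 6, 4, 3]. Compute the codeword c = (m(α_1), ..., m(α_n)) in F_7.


c = [3, 0, 2, 1, 4]

Message polynomial: m(x) = 6 + 4·x (mod 7).
For each evaluation point α_i, compute m(α_i) mod 7:
  α_1 = 1: Horner steps 4 → 3, so m(1) = 3.
  α_2 = 2: Horner steps 4 → 0, so m(2) = 0.
  α_3 = 6: Horner steps 4 → 2, so m(6) = 2.
  α_4 = 4: Horner steps 4 → 1, so m(4) = 1.
  α_5 = 3: Horner steps 4 → 4, so m(3) = 4.
Codeword c = [3, 0, 2, 1, 4] ∈ F_7^5.


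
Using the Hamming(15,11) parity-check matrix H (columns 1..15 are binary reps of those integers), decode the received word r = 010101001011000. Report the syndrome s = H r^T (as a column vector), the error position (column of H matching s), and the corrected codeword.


s = (1, 1, 1, 0)^T, error position = 14, corrected codeword c = 010101001011010

Compute s = H r^T mod 2 one row at a time:
  s_1 = 0 + 1 + 0 + 1 + 1 + 0 + 0 + 0 = 3 ≡ 1 (mod 2).
  s_2 = 1 + 0 + 1 + 0 + 1 + 0 + 0 + 0 = 3 ≡ 1 (mod 2).
  s_3 = 1 + 0 + 1 + 0 + 0 + 1 + 0 + 0 = 3 ≡ 1 (mod 2).
  s_4 = 0 + 0 + 0 + 0 + 1 + 1 + 0 + 0 = 2 ≡ 0 (mod 2).
s = (1, 1, 1, 0)^T — this equals column 14 of H (binary 1110), so error is at position 14.
Correct: flip bit 14 of r = 010101001011000 to get c = 010101001011010.


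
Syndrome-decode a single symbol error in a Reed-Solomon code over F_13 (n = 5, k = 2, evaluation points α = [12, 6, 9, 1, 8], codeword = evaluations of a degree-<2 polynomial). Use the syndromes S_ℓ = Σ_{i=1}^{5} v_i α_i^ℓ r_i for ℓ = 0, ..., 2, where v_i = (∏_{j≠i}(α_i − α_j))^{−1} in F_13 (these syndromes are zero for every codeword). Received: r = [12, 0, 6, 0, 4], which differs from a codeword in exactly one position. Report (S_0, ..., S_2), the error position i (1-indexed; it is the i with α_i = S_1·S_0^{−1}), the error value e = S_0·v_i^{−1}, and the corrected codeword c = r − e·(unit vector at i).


S = (3, 3, 3), error at position 4, error magnitude e = 10, c = [12, 0, 6, 3, 4].

Step 1: column multipliers v_i = (∏_{j≠i}(α_i − α_j))^{−1} mod 13.
  i = 1 (α = 12): (12−6)(12−9)(12−1)(12−8) = 6·3·11·4 = 792 ≡ 12, so v_1 = 12^{−1} = 12 (mod 13).
  i = 2 (α = 6): (6−12)(6−9)(6−1)(6−8) = (−6)·(−3)·5·(−2) = −180 ≡ 2, so v_2 = 2^{−1} = 7 (mod 13).
  i = 3 (α = 9): (9−12)(9−6)(9−1)(9−8) = (−3)·3·8·1 = −72 ≡ 6, so v_3 = 6^{−1} = 11 (mod 13).
  i = 4 (α = 1): (1−12)(1−6)(1−9)(1−8) = (−11)·(−5)·(−8)·(−7) = 3080 ≡ 12, so v_4 = 12^{−1} = 12 (mod 13).
  i = 5 (α = 8): (8−12)(8−6)(8−9)(8−1) = (−4)·2·(−1)·7 = 56 ≡ 4, so v_5 = 4^{−1} = 10 (mod 13).
  v = [12, 7, 11, 12, 10].
Step 2: syndromes of r = [12, 0, 6, 0, 4] (all sums mod 13).
  S_0 = Σ v_i r_i = 12·12 + 7·0 + 11·6 + 12·0 + 10·4 = 250 ≡ 3.
  S_1 = Σ v_i α_i r_i = 12·12·12 + 7·6·0 + 11·9·6 + 12·1·0 + 10·8·4 = 2642 ≡ 3.
  α_i^2 mod 13 = [1, 10, 3, 1, 12].
  S_2 = Σ v_i α_i^2 r_i = 12·1·12 + 7·10·0 + 11·3·6 + 12·1·0 + 10·12·4 = 822 ≡ 3.
  S = (3, 3, 3) ≠ 0, so r is not a codeword (an error is present).
Step 3: locate the error. For a single error e at position i, S_ℓ = v_i·e·α_i^ℓ, so α_err = S_1/S_0.
  S_0^{−1} = 3^{−1} = 9 (mod 13), so α_err = 3·9 = 27 ≡ 1 = α_4. Error position i = 4.
  Consistency check: S_2/S_1 = 3·9 = 27 ≡ 1 = α_err ✓ (single-error assumption holds).
Step 4: error magnitude e = S_0/v_4 = S_0·∏_{j≠4}(α_4 − α_j) = 3·12 = 36 ≡ 10 (mod 13).
Step 5: correct position 4: c_4 = r_4 − e = 0 − 10 ≡ 3 (mod 13). Hence c = [12, 0, 6, 3, 4].
  Check: interpolating c through the α_i gives m(x) = 1 + 2·x (degree < 2) with m(α_i) = c_i for every i, so c is indeed a codeword.


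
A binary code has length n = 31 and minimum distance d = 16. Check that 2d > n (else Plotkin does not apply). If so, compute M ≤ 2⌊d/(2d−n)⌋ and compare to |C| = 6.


Plotkin bound M ≤ 32; given |C| = 6 ≤ bound (satisfied).

Check applicability: 2d = 32, n = 31.
2d − n = 1 > 0, so Plotkin applies.
Compute d/(2d−n) = 16/1 ≈ 16.0000.
⌊d/(2d−n)⌋ = 16.
Plotkin bound: M ≤ 2·16 = 32.
Given |C| = 6, check: satisfied.
This |C| is below the Plotkin bound.


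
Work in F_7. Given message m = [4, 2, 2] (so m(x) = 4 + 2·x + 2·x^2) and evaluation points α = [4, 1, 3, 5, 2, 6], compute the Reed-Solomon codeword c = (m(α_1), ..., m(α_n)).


c = [2, 1, 0, 1, 2, 4]

Message polynomial: m(x) = 4 + 2·x + 2·x^2 (mod 7).
For each evaluation point α_i, compute m(α_i) mod 7:
  α_1 = 4: Horner steps 2 → 3 → 2, so m(4) = 2.
  α_2 = 1: Horner steps 2 → 4 → 1, so m(1) = 1.
  α_3 = 3: Horner steps 2 → 1 → 0, so m(3) = 0.
  α_4 = 5: Horner steps 2 → 5 → 1, so m(5) = 1.
  α_5 = 2: Horner steps 2 → 6 → 2, so m(2) = 2.
  α_6 = 6: Horner steps 2 → 0 → 4, so m(6) = 4.
Codeword c = [2, 1, 0, 1, 2, 4] ∈ F_7^6.


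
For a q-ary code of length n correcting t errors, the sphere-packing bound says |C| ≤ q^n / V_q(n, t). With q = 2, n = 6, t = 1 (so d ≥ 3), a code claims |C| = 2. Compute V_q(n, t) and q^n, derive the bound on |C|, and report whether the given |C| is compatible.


V_q(n, t) = 7, q^n = 64, Hamming bound = 9, |C| = 2 ≤ bound (satisfied).

Step 1: Compute V_q(n, t) = Σ_{j=0}^1 C(n, j) (q−1)^j.
  j = 0: C(6,0)·(1)^0 = 1·1 = 1.
  j = 1: C(6,1)·(1)^1 = 6·1 = 6.
  V_q(n, t) = 1 + 6 = 7.
Step 2: q^n = 2^6 = 64.
Step 3: Hamming bound ⌊q^n / V_q(n,t)⌋ = ⌊64/7⌋ = 9.
Step 4: Compare |C| = 2 to 9: satisfied.
The claimed |C| lies below the Hamming bound.


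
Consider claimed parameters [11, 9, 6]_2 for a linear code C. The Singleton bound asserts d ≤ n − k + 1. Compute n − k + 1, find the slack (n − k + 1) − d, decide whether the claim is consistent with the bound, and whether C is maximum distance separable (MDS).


Singleton RHS = n − k + 1 = 3, slack = -3, bound violated (no such code; not MDS).

Singleton bound: d ≤ n − k + 1.
Here n = 11, k = 9, so n − k + 1 = 3.
Given d = 6, check d ≤ 3: NO.
Slack = (n − k + 1) − d = -3.
The slack is negative: d = 6 exceeds n − k + 1 = 3 by 3, so the Singleton bound is violated and no linear [11, 9, 6]_2 code can exist. In particular it is not MDS (MDS requires d = n − k + 1 exactly).
Description: the claimed parameters are [11, 9, 6]_2; such a code would be impossible (violates the Singleton bound).


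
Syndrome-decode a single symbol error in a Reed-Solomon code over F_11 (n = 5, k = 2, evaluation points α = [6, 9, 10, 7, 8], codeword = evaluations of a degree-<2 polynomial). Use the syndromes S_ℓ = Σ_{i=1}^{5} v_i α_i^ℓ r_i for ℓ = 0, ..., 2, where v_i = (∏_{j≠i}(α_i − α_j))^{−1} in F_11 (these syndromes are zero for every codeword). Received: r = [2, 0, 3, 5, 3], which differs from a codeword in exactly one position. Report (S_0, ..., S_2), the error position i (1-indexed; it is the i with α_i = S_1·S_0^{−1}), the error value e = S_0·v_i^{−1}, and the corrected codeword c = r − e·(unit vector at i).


S = (7, 1, 8), error at position 5, error magnitude e = 6, c = [2, 0, 3, 5, 8].

Step 1: column multipliers v_i = (∏_{j≠i}(α_i − α_j))^{−1} mod 11.
  i = 1 (α = 6): (6−9)(6−10)(6−7)(6−8) = (−3)·(−4)·(−1)·(−2) = 24 ≡ 2, so v_1 = 2^{−1} = 6 (mod 11).
  i = 2 (α = 9): (9−6)(9−10)(9−7)(9−8) = 3·(−1)·2·1 = −6 ≡ 5, so v_2 = 5^{−1} = 9 (mod 11).
  i = 3 (α = 10): (10−6)(10−9)(10−7)(10−8) = 4·1·3·2 = 24 ≡ 2, so v_3 = 2^{−1} = 6 (mod 11).
  i = 4 (α = 7): (7−6)(7−9)(7−10)(7−8) = 1·(−2)·(−3)·(−1) = −6 ≡ 5, so v_4 = 5^{−1} = 9 (mod 11).
  i = 5 (α = 8): (8−6)(8−9)(8−10)(8−7) = 2·(−1)·(−2)·1 = 4 ≡ 4, so v_5 = 4^{−1} = 3 (mod 11).
  v = [6, 9, 6, 9, 3].
Step 2: syndromes of r = [2, 0, 3, 5, 3] (all sums mod 11).
  S_0 = Σ v_i r_i = 6·2 + 9·0 + 6·3 + 9·5 + 3·3 = 84 ≡ 7.
  S_1 = Σ v_i α_i r_i = 6·6·2 + 9·9·0 + 6·10·3 + 9·7·5 + 3·8·3 = 639 ≡ 1.
  α_i^2 mod 11 = [3, 4, 1, 5, 9].
  S_2 = Σ v_i α_i^2 r_i = 6·3·2 + 9·4·0 + 6·1·3 + 9·5·5 + 3·9·3 = 360 ≡ 8.
  S = (7, 1, 8) ≠ 0, so r is not a codeword (an error is present).
Step 3: locate the error. For a single error e at position i, S_ℓ = v_i·e·α_i^ℓ, so α_err = S_1/S_0.
  S_0^{−1} = 7^{−1} = 8 (mod 11), so α_err = 1·8 = 8 ≡ 8 = α_5. Error position i = 5.
  Consistency check: S_2/S_1 = 8·1 = 8 ≡ 8 = α_err ✓ (single-error assumption holds).
Step 4: error magnitude e = S_0/v_5 = S_0·∏_{j≠5}(α_5 − α_j) = 7·4 = 28 ≡ 6 (mod 11).
Step 5: correct position 5: c_5 = r_5 − e = 3 − 6 ≡ 8 (mod 11). Hence c = [2, 0, 3, 5, 8].
  Check: interpolating c through the α_i gives m(x) = 6 + 3·x (degree < 2) with m(α_i) = c_i for every i, so c is indeed a codeword.


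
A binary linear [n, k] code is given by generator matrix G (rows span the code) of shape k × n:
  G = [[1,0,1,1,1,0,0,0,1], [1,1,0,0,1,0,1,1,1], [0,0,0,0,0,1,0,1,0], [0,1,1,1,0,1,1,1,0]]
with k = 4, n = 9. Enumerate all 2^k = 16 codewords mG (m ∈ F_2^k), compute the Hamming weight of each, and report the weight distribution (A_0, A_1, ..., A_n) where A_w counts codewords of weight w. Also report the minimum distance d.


Weight distribution: A_0 = 1, A_1 = 2, A_2 = 1, A_4 = 1, A_5 = 4, A_6 = 5, A_7 = 2. Minimum distance d = 1.

Enumerate all 2^4 = 16 messages m ∈ F_2^4.
For each, compute codeword c = mG in F_2^9, then tally its weight.
  m = 0000 → c = 000000000, weight = 0.
  m = 1000 → c = 101110001, weight = 5.
  m = 0100 → c = 110010111, weight = 6.
  m = 1100 → c = 011100110, weight = 5.
  m = 0010 → c = 000001010, weight = 2.
  m = 1010 → c = 101111011, weight = 7.
  m = 0110 → c = 110011101, weight = 6.
  m = 1110 → c = 011101100, weight = 5.
  m = 0001 → c = 011101110, weight = 6.
  m = 1001 → c = 110011111, weight = 7.
  m = 0101 → c = 101111001, weight = 6.
  m = 1101 → c = 000001000, weight = 1.
  m = 0011 → c = 011100100, weight = 4.
  m = 1011 → c = 110010101, weight = 5.
  m = 0111 → c = 101110011, weight = 6.
  m = 1111 → c = 000000010, weight = 1.
Tally weights:
  weight 0: 1 codewords.
  weight 1: 2 codewords.
  weight 2: 1 codewords.
  weight 4: 1 codewords.
  weight 5: 4 codewords.
  weight 6: 5 codewords.
  weight 7: 2 codewords.
Minimum distance d = smallest w > 0 with A_w > 0 = 1.
Sanity: Σ A_w = 16 = 2^4 = 16 ✓.


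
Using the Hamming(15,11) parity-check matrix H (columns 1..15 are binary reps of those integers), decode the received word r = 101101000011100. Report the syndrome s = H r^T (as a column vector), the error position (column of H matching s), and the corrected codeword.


s = (1, 0, 1, 0)^T, error position = 10, corrected codeword c = 101101000111100

Compute s = H r^T mod 2 one row at a time:
  s_1 = 0 + 0 + 0 + 1 + 1 + 1 + 0 + 0 = 3 ≡ 1 (mod 2).
  s_2 = 1 + 0 + 1 + 0 + 1 + 1 + 0 + 0 = 4 ≡ 0 (mod 2).
  s_3 = 0 + 1 + 1 + 0 + 0 + 1 + 0 + 0 = 3 ≡ 1 (mod 2).
  s_4 = 1 + 1 + 0 + 0 + 0 + 1 + 1 + 0 = 4 ≡ 0 (mod 2).
s = (1, 0, 1, 0)^T — this equals column 10 of H (binary 1010), so error is at position 10.
Correct: flip bit 10 of r = 101101000011100 to get c = 101101000111100.


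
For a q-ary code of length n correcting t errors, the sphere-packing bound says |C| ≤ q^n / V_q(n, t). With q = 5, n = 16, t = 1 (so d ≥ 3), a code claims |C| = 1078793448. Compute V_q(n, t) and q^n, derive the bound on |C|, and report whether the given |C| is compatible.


V_q(n, t) = 65, q^n = 152587890625, Hamming bound = 2347506009, |C| = 1078793448 ≤ bound (satisfied).

Step 1: Compute V_q(n, t) = Σ_{j=0}^1 C(n, j) (q−1)^j.
  j = 0: C(16,0)·(4)^0 = 1·1 = 1.
  j = 1: C(16,1)·(4)^1 = 16·4 = 64.
  V_q(n, t) = 1 + 64 = 65.
Step 2: q^n = 5^16 = 152587890625.
Step 3: Hamming bound ⌊q^n / V_q(n,t)⌋ = ⌊152587890625/65⌋ = 2347506009.
Step 4: Compare |C| = 1078793448 to 2347506009: satisfied.
The claimed |C| lies below the Hamming bound.


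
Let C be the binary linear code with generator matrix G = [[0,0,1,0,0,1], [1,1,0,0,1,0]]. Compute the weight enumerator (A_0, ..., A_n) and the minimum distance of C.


Weight distribution: A_0 = 1, A_2 = 1, A_3 = 1, A_5 = 1. Minimum distance d = 2.

Enumerate all 2^2 = 4 messages m ∈ F_2^2.
For each, compute codeword c = mG in F_2^6, then tally its weight.
  m = 00 → c = 000000, weight = 0.
  m = 10 → c = 001001, weight = 2.
  m = 01 → c = 110010, weight = 3.
  m = 11 → c = 111011, weight = 5.
Tally weights:
  weight 0: 1 codewords.
  weight 2: 1 codewords.
  weight 3: 1 codewords.
  weight 5: 1 codewords.
Minimum distance d = smallest w > 0 with A_w > 0 = 2.
Sanity: Σ A_w = 4 = 2^2 = 4 ✓.


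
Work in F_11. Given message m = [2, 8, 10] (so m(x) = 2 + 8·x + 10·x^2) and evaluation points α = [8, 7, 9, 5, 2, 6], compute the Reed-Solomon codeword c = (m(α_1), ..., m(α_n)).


c = [2, 9, 4, 6, 3, 3]

Message polynomial: m(x) = 2 + 8·x + 10·x^2 (mod 11).
For each evaluation point α_i, compute m(α_i) mod 11:
  α_1 = 8: Horner steps 10 → 0 → 2, so m(8) = 2.
  α_2 = 7: Horner steps 10 → 1 → 9, so m(7) = 9.
  α_3 = 9: Horner steps 10 → 10 → 4, so m(9) = 4.
  α_4 = 5: Horner steps 10 → 3 → 6, so m(5) = 6.
  α_5 = 2: Horner steps 10 → 6 → 3, so m(2) = 3.
  α_6 = 6: Horner steps 10 → 2 → 3, so m(6) = 3.
Codeword c = [2, 9, 4, 6, 3, 3] ∈ F_11^6.


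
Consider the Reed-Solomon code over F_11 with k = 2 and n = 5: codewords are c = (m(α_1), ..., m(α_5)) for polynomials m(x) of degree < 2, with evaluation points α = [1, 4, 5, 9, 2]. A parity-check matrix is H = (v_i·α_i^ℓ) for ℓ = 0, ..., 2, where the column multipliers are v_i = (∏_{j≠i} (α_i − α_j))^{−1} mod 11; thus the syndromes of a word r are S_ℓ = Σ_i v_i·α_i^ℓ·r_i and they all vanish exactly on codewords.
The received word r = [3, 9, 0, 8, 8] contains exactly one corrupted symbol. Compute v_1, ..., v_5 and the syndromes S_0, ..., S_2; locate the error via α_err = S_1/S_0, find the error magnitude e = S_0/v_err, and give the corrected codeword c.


S = (7, 3, 6), error at position 5, error magnitude e = 3, c = [3, 9, 0, 8, 5].

Step 1: column multipliers v_i = (∏_{j≠i}(α_i − α_j))^{−1} mod 11.
  i = 1 (α = 1): (1−4)(1−5)(1−9)(1−2) = (−3)·(−4)·(−8)·(−1) = 96 ≡ 8, so v_1 = 8^{−1} = 7 (mod 11).
  i = 2 (α = 4): (4−1)(4−5)(4−9)(4−2) = 3·(−1)·(−5)·2 = 30 ≡ 8, so v_2 = 8^{−1} = 7 (mod 11).
  i = 3 (α = 5): (5−1)(5−4)(5−9)(5−2) = 4·1·(−4)·3 = −48 ≡ 7, so v_3 = 7^{−1} = 8 (mod 11).
  i = 4 (α = 9): (9−1)(9−4)(9−5)(9−2) = 8·5·4·7 = 1120 ≡ 9, so v_4 = 9^{−1} = 5 (mod 11).
  i = 5 (α = 2): (2−1)(2−4)(2−5)(2−9) = 1·(−2)·(−3)·(−7) = −42 ≡ 2, so v_5 = 2^{−1} = 6 (mod 11).
  v = [7, 7, 8, 5, 6].
Step 2: syndromes of r = [3, 9, 0, 8, 8] (all sums mod 11).
  S_0 = Σ v_i r_i = 7·3 + 7·9 + 8·0 + 5·8 + 6·8 = 172 ≡ 7.
  S_1 = Σ v_i α_i r_i = 7·1·3 + 7·4·9 + 8·5·0 + 5·9·8 + 6·2·8 = 729 ≡ 3.
  α_i^2 mod 11 = [1, 5, 3, 4, 4].
  S_2 = Σ v_i α_i^2 r_i = 7·1·3 + 7·5·9 + 8·3·0 + 5·4·8 + 6·4·8 = 688 ≡ 6.
  S = (7, 3, 6) ≠ 0, so r is not a codeword (an error is present).
Step 3: locate the error. For a single error e at position i, S_ℓ = v_i·e·α_i^ℓ, so α_err = S_1/S_0.
  S_0^{−1} = 7^{−1} = 8 (mod 11), so α_err = 3·8 = 24 ≡ 2 = α_5. Error position i = 5.
  Consistency check: S_2/S_1 = 6·4 = 24 ≡ 2 = α_err ✓ (single-error assumption holds).
Step 4: error magnitude e = S_0/v_5 = S_0·∏_{j≠5}(α_5 − α_j) = 7·2 = 14 ≡ 3 (mod 11).
Step 5: correct position 5: c_5 = r_5 − e = 8 − 3 ≡ 5 (mod 11). Hence c = [3, 9, 0, 8, 5].
  Check: interpolating c through the α_i gives m(x) = 1 + 2·x (degree < 2) with m(α_i) = c_i for every i, so c is indeed a codeword.


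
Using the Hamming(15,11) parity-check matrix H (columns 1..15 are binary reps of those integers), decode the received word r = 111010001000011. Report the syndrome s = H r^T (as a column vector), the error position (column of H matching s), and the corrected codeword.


s = (1, 1, 0, 1)^T, error position = 13, corrected codeword c = 111010001000111

Compute s = H r^T mod 2 one row at a time:
  s_1 = 0 + 1 + 0 + 0 + 0 + 0 + 1 + 1 = 3 ≡ 1 (mod 2).
  s_2 = 0 + 1 + 0 + 0 + 0 + 0 + 1 + 1 = 3 ≡ 1 (mod 2).
  s_3 = 1 + 1 + 0 + 0 + 0 + 0 + 1 + 1 = 4 ≡ 0 (mod 2).
  s_4 = 1 + 1 + 1 + 0 + 1 + 0 + 0 + 1 = 5 ≡ 1 (mod 2).
s = (1, 1, 0, 1)^T — this equals column 13 of H (binary 1101), so error is at position 13.
Correct: flip bit 13 of r = 111010001000011 to get c = 111010001000111.
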